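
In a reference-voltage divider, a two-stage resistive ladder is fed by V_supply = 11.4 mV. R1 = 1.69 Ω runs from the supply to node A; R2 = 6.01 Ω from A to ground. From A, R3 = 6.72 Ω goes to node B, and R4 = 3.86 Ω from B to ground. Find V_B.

Looking into the second stage from A: R3 + R4 = 10.58 Ω appears in parallel with R2.
Effective lower resistance at A: R2 ‖ 10.58 = 3.833 Ω.
First divider: V_A = V_supply · 3.833/(1.69 + 3.833) = 7.912 mV.
V_B = V_A × 0.3648 = 2.886 mV.

V_B ≈ 2.89 mV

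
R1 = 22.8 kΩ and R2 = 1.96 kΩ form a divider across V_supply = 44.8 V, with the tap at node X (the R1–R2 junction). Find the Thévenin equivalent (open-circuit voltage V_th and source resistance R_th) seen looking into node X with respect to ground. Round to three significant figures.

V_th ≈ 3.55 V, R_th ≈ 1.80 kΩ

V_th is the unloaded tap voltage: V_supply · R2/(R1+R2) = 44.8 × 0.07916 = 3.546 V.
Looking into X with the source shorted: R_th = R1·R2/(R1+R2) = 22.80 × 1.96/24.76 = 1.805 kΩ.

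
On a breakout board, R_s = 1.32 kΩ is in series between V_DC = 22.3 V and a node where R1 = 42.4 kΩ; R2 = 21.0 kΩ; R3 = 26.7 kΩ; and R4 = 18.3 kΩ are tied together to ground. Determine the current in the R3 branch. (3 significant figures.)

I ≈ 0.687 mA

Combine the parallel branches: R_p = (1/42.4 + 1/21.0 + 1/26.7 + 1/18.3)⁻¹ = 6.124 kΩ.
V_A = 22.3 × 6.124/7.444 = 18.35 V.
I(R3) = V_A / R3 = 18.35/26.7 = 0.6871 mA.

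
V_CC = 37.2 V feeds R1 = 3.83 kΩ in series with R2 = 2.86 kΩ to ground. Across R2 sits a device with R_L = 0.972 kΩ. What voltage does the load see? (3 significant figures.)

First combine the lower leg with the load: R2 ‖ R_L = 0.7254 kΩ.
Voltage divider with the loaded lower leg: V_out = 37.2 × 0.7254/(3.83 + 0.7254) = 37.2 × 0.1592 = 5.924 V.

V_out ≈ 5.92 V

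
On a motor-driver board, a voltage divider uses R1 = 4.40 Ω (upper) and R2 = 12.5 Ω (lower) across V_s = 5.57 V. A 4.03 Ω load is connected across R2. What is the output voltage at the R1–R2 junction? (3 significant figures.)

V_out ≈ 2.28 V

R2 ‖ R_L = (12.5 × 4.03)/(12.5 + 4.03) = 3.047 Ω.
Voltage divider with the loaded lower leg: V_out = 5.57 × 3.047/(4.40 + 3.047) = 5.57 × 0.4092 = 2.279 V.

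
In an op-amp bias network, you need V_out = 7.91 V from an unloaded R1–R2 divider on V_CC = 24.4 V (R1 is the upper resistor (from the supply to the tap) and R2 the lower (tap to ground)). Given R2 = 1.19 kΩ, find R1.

Required fraction k = V_out/V_CC = 0.3242.
So R1 = R2 · (V_CC/V_out − 1) = 1.19 × (24.4/7.91 − 1) = 1.19 × 2.085 = 2.481 kΩ.

R1 ≈ 2.48 kΩ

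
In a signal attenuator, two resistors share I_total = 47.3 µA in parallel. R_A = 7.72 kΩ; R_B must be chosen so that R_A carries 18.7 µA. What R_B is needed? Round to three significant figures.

In a two-way split, I_A/I_total = R_B/(R_A + R_B).
With f = 0.3953, R_B = R_A · f/(1−f) = 7.72 × 0.6538 = 5.048 kΩ.

R_B ≈ 5.05 kΩ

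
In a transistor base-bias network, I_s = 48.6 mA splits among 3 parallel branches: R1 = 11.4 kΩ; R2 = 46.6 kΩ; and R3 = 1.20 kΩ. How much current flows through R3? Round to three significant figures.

Conductances: ΣG = 1/11.4 + 1/46.6 + 1/1.20 = 0.9425 (1/kΩ).
By the current-divider rule, I = I_s · G_k/ΣG = 48.6 × 0.8842 = 42.97 mA.

I ≈ 43.0 mA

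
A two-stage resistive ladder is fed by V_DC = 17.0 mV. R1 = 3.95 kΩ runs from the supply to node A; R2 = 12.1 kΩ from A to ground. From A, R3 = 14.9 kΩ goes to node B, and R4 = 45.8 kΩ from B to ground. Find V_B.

The second stage (R3 + R4 = 60.70 kΩ) loads node A in parallel with R2.
Effective lower resistance at A: R2 ‖ 60.70 = 10.09 kΩ.
V_A = 17.0 × 10.09/(3.95 + 10.09) = 12.22 mV.
Then the unloaded second divider: V_B = V_A × R4/(R3+R4) = 12.22 × 0.7545 = 9.218 mV.

V_B ≈ 9.22 mV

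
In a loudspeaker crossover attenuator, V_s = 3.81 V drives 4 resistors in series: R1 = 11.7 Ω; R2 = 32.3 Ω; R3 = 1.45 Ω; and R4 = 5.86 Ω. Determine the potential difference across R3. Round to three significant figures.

V ≈ 0.108 V

Total series resistance ΣR = 11.7 + 32.3 + 1.45 + 5.86 = 51.31 Ω.
By the voltage-divider rule, V = 3.81 × 1.450/51.31 = 0.1077 V.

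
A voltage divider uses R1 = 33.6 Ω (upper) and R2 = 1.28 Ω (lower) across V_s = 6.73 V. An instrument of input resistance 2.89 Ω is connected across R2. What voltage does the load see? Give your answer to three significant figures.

V_out ≈ 0.173 V

The load sits in parallel with R2, giving an effective lower resistance R2' = R2·R_L/(R2+R_L) = 0.8871 Ω.
Now apply the divider: V_out = 6.73 × 0.02572 = 0.1731 V.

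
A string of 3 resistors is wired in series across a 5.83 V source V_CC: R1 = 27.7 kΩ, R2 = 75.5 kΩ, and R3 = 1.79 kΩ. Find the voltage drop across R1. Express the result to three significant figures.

V ≈ 1.54 V

Series total: ΣR = 27.7 + 75.5 + 1.79 = 105.0 kΩ.
V = V_CC · R/ΣR = 5.83 × 0.2638 = 1.538 V.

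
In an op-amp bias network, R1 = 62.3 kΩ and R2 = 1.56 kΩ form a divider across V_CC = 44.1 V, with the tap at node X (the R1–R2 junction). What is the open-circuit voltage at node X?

Open-circuit (no load on X): V_th = V_CC · R2/(R1 + R2) = 44.1 × 1.56/(62.30 + 1.56) = 1.077 V.

V_th ≈ 1.08 V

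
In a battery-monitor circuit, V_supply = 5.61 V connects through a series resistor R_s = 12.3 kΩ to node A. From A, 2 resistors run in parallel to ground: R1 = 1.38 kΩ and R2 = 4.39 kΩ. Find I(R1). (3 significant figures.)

Parallel bank: R_p = 1/(1/1.38 + 1/4.39) = 1.050 kΩ.
V_A = 5.61 × 1.050/13.35 = 0.4412 V.
I(R1) = V_A / R1 = 0.4412/1.38 = 0.3197 mA.
(Equivalently: I_total = 0.4202 mA, then current-divider fraction G_k/ΣG = 0.7608.)

I ≈ 0.320 mA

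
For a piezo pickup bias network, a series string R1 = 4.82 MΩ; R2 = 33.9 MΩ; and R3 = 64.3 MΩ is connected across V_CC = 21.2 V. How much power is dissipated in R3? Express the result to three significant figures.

The common current is I = 21.2/103.0 = 0.2058 µA.
P = I²R = 0.04235 × 64.3 = 2.723 µW.

P ≈ 2.72 µW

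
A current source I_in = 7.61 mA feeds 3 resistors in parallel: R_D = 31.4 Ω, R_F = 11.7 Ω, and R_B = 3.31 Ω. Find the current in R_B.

I ≈ 5.48 mA

ΣG = 1/31.4 + 1/11.7 + 1/3.31 = 0.4194.
By the current-divider rule, I = I_in · G_k/ΣG = 7.61 × 0.7203 = 5.481 mA.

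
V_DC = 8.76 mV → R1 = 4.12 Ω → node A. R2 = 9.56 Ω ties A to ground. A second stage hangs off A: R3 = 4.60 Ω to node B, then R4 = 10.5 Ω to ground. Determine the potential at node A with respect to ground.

The second stage (R3 + R4 = 15.10 Ω) loads node A in parallel with R2.
R2 ‖ (R3+R4) = 5.854 Ω.
First divider: V_A = V_DC · 5.854/(4.12 + 5.854) = 5.141 mV.

V_A ≈ 5.14 mV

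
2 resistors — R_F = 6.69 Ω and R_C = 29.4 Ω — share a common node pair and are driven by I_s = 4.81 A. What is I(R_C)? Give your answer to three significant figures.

For two parallel branches, I_k = I_s · (other R)/(sum of R).
I(R_C) = 4.81 × 6.69/(6.69 + 29.4) = 4.81 × 0.1854 = 0.8916 A.

I ≈ 0.892 A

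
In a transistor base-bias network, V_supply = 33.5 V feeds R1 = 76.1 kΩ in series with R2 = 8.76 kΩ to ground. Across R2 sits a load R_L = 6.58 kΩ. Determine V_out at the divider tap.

The load sits in parallel with R2, giving an effective lower resistance R2' = R2·R_L/(R2+R_L) = 3.758 kΩ.
Now apply the divider: V_out = 33.5 × 0.04705 = 1.576 V.
(Unloaded it would be 3.46 V; the load pulls it down.)

V_out ≈ 1.58 V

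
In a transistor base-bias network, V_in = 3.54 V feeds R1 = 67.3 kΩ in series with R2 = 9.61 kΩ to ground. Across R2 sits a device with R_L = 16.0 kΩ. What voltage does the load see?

V_out ≈ 0.290 V

R2 ‖ R_L = (9.61 × 16.0)/(9.61 + 16.0) = 6.004 kΩ.
Voltage divider with the loaded lower leg: V_out = 3.54 × 6.004/(67.3 + 6.004) = 3.54 × 0.08190 = 0.2899 V.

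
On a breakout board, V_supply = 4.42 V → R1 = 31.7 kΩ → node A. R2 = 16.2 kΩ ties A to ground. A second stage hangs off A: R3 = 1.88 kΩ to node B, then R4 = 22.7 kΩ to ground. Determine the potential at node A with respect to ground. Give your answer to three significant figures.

The second stage (R3 + R4 = 24.58 kΩ) loads node A in parallel with R2.
R2 ‖ (R3+R4) = 9.764 kΩ.
First divider: V_A = V_supply · 9.764/(31.7 + 9.764) = 1.041 V.

V_A ≈ 1.04 V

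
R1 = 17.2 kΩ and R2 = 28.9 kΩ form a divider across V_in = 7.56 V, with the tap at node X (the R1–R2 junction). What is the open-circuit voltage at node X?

V_th ≈ 4.74 V

Open-circuit (no load on X): V_th = V_in · R2/(R1 + R2) = 7.56 × 28.9/(17.20 + 28.9) = 4.739 V.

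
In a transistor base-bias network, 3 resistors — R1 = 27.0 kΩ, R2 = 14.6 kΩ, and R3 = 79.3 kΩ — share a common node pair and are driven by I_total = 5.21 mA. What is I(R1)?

I ≈ 1.63 mA

Conductances: ΣG = 1/27.0 + 1/14.6 + 1/79.3 = 0.1181 (1/kΩ).
By the current-divider rule, I = I_total · G_k/ΣG = 5.21 × 0.3135 = 1.633 mA.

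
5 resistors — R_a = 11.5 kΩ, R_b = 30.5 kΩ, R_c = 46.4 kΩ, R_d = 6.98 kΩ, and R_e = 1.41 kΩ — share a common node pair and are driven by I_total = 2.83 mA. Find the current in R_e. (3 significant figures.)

Conductances: ΣG = 1/11.5 + 1/30.5 + 1/46.4 + 1/6.98 + 1/1.41 = 0.9938 (1/kΩ).
Current divider: I(R_e) = I_total · G_k/ΣG = 2.83 × (0.7092/0.9938) = 2.83 × 0.7137 = 2.020 mA.

I ≈ 2.02 mA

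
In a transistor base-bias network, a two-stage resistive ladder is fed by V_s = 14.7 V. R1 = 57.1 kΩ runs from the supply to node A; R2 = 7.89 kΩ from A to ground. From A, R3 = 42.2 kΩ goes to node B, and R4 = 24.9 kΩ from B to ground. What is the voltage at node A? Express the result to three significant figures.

V_A ≈ 1.62 V

The second stage (R3 + R4 = 67.10 kΩ) loads node A in parallel with R2.
Effective lower resistance at A: R2 ‖ 67.10 = 7.060 kΩ.
V_A = 14.7 × 7.060/(57.1 + 7.060) = 1.618 V.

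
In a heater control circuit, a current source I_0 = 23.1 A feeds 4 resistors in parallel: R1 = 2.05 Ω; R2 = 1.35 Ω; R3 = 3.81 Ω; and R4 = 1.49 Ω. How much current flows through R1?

I ≈ 5.21 A

Conductances: ΣG = 1/2.05 + 1/1.35 + 1/3.81 + 1/1.49 = 2.162 (1/Ω).
R1 takes the fraction G_k/ΣG = 0.4878/2.162 = 0.2256, so I = 23.1 × 0.2256 = 5.212 A.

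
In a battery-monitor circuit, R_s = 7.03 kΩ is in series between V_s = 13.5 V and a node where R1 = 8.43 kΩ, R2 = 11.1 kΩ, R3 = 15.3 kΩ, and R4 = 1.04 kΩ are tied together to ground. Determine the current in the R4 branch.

I ≈ 1.34 mA

Equivalent of the parallel group: R_p = 0.8093 kΩ.
V_A by voltage divider: V_A = 13.5 × 0.8093/(7.03 + 0.8093) = 1.394 V.
Branch current I = V_A/R4 = 1.394/1.04 = 1.340 mA.
(Equivalently: I_total = 1.722 mA, then current-divider fraction G_k/ΣG = 0.7782.)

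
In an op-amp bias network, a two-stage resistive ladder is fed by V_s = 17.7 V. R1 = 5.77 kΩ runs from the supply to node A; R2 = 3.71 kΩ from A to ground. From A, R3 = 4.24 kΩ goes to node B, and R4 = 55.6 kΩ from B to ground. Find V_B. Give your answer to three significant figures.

V_B ≈ 6.20 V

Node A sees R2 in parallel with the series input of stage 2, R3 + R4 = 59.84 kΩ.
R2 ‖ (R3+R4) = 3.493 kΩ.
V_A = 17.7 × 3.493/(5.77 + 3.493) = 6.675 V.
V_B = V_A × 0.9291 = 6.202 V.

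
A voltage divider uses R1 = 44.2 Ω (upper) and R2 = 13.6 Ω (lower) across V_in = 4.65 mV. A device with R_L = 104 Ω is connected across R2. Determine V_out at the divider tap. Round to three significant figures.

The load sits in parallel with R2, giving an effective lower resistance R2' = R2·R_L/(R2+R_L) = 12.03 Ω.
Voltage divider with the loaded lower leg: V_out = 4.65 × 12.03/(44.2 + 12.03) = 4.65 × 0.2139 = 0.9947 mV.

V_out ≈ 0.995 mV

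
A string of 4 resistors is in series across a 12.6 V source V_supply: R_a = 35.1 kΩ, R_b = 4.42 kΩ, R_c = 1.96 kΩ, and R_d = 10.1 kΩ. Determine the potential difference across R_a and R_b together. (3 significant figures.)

Total series resistance ΣR = 35.1 + 4.42 + 1.96 + 10.1 = 51.58 kΩ.
R_{R_a..R_b} = 35.1 + 4.42 = 39.52 kΩ.
By the voltage-divider rule, V = 12.6 × 39.52/51.58 = 9.654 V.

V ≈ 9.65 V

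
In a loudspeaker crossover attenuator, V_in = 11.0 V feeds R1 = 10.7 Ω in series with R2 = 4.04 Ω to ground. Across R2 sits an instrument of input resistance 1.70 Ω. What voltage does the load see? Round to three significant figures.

R2 ‖ R_L = (4.04 × 1.70)/(4.04 + 1.70) = 1.197 Ω.
Then V_out = V_in · R2'/(R1 + R2') = 11.0 × 1.197/11.90 = 1.106 V.

V_out ≈ 1.11 V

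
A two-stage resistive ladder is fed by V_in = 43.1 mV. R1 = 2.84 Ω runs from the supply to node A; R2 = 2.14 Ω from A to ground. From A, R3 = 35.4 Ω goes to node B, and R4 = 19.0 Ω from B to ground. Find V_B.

V_B ≈ 6.33 mV

The second stage (R3 + R4 = 54.40 Ω) loads node A in parallel with R2.
Effective lower resistance at A: R2 ‖ 54.40 = 2.059 Ω.
So V_A = 43.1 × 0.4203 = 18.11 mV.
V_B = V_A × 0.3493 = 6.327 mV.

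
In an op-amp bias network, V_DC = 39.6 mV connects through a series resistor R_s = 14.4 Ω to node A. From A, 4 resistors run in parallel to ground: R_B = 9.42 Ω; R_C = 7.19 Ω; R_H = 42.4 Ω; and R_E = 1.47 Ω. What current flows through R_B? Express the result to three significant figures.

Equivalent of the parallel group: R_p = 1.054 Ω.
Node voltage V_A = V_DC · R_p/(R_s + R_p) = 39.6 × 0.06818 = 2.700 mV.
I(R_B) = V_A / R_B = 2.700/9.42 = 0.2866 mA.

I ≈ 0.287 mA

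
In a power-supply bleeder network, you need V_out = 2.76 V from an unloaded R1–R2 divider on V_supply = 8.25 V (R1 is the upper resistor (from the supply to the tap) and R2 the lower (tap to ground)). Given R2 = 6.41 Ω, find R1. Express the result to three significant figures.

R1 ≈ 12.8 Ω

The divider ratio is R2/(R1+R2) = 2.76/8.25 = 0.3345.
Rearranging, R1 = R2·(1−k)/k = 6.41 × 1.989 = 12.75 Ω.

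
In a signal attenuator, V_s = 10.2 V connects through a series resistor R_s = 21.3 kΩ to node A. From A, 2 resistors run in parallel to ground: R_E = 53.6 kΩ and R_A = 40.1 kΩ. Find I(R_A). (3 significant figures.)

Combine the parallel branches: R_p = (1/53.6 + 1/40.1)⁻¹ = 22.94 kΩ.
Node voltage V_A = V_s · R_p/(R_s + R_p) = 10.2 × 0.5185 = 5.289 V.
I(R_A) = V_A / R_A = 5.289/40.1 = 0.1319 mA.
(Check via current divider: I_total = 0.2306 mA; share G_k/ΣG = 0.5720 → same result.)

I ≈ 0.132 mA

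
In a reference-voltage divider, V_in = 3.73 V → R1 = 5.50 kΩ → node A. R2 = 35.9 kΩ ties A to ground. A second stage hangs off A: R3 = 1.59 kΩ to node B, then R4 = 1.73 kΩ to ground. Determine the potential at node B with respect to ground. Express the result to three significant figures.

V_B ≈ 0.692 V

The second stage (R3 + R4 = 3.320 kΩ) loads node A in parallel with R2.
Effective lower resistance at A: R2 ‖ 3.320 = 3.039 kΩ.
V_A = 3.73 × 3.039/(5.50 + 3.039) = 1.327 V.
V_B = V_A × 0.5211 = 0.6917 V.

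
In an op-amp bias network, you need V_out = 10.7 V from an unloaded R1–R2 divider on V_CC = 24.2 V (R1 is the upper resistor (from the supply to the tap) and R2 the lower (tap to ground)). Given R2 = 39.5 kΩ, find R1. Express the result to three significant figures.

Required fraction k = V_out/V_CC = 0.4421.
R1 = R2·(1/k − 1) = 39.5 × 1.262 = 49.84 kΩ.

R1 ≈ 49.8 kΩ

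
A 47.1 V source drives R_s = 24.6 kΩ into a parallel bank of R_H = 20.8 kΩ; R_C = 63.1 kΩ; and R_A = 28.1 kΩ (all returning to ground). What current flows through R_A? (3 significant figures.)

I ≈ 0.486 mA

Combine the parallel branches: R_p = (1/20.8 + 1/63.1 + 1/28.1)⁻¹ = 10.05 kΩ.
V_A by voltage divider: V_A = 47.1 × 10.05/(24.6 + 10.05) = 13.66 V.
I(R_A) = V_A / R_A = 13.66/28.1 = 0.4861 mA.
(Equivalently: I_total = 1.359 mA, then current-divider fraction G_k/ΣG = 0.3576.)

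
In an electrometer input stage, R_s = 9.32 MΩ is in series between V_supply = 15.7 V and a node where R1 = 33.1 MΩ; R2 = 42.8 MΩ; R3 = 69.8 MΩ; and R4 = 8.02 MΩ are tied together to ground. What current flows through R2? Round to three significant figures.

Combine the parallel branches: R_p = (1/33.1 + 1/42.8 + 1/69.8 + 1/8.02)⁻¹ = 5.192 MΩ.
V_A = 15.7 × 5.192/14.51 = 5.617 V.
I(R2) = V_A / R2 = 5.617/42.8 = 0.1312 µA.

I ≈ 0.131 µA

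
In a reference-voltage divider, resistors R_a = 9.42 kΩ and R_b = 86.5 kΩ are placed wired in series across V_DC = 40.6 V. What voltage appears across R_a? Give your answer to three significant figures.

V ≈ 3.99 V

Series total: ΣR = 9.42 + 86.5 = 95.92 kΩ.
Voltage divider: V = V_DC · (9.420 / 95.92) = 40.6 × 0.09821 = 3.987 V.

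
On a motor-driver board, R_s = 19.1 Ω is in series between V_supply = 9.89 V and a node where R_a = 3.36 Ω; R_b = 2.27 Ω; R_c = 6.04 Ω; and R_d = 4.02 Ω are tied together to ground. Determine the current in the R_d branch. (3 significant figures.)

Parallel bank: R_p = 1/(1/3.36 + 1/2.27 + 1/6.04 + 1/4.02) = 0.8677 Ω.
Node voltage V_A = V_supply · R_p/(R_s + R_p) = 9.89 × 0.04346 = 0.4298 V.
I(R_d) = V_A / R_d = 0.4298/4.02 = 0.1069 A.

I ≈ 0.107 A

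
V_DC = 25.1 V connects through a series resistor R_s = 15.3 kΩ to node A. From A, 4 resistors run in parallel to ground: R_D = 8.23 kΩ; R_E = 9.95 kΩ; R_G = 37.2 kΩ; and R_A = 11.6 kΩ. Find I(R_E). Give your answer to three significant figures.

Equivalent of the parallel group: R_p = 2.984 kΩ.
V_A by voltage divider: V_A = 25.1 × 2.984/(15.3 + 2.984) = 4.097 V.
I(R_E) = V_A / R_E = 4.097/9.95 = 0.4117 mA.
(Equivalently: I_total = 1.373 mA, then current-divider fraction G_k/ΣG = 0.2999.)

I ≈ 0.412 mA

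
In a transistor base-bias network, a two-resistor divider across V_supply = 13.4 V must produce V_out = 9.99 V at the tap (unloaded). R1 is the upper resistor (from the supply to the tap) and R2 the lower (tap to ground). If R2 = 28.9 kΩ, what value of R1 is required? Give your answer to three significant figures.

R1 ≈ 9.86 kΩ

V_out/V_supply = R2/(R1+R2) = 0.7455.
Rearranging, R1 = R2·(1−k)/k = 28.9 × 0.3413 = 9.865 kΩ.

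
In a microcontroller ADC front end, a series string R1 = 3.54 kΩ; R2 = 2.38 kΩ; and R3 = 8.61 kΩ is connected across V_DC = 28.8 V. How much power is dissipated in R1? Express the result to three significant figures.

The common current is I = 28.8/14.53 = 1.982 mA.
V(R1) = I·R = 7.017 V; P = V·I = 7.017 × 1.982 = 13.91 mW.

P ≈ 13.9 mW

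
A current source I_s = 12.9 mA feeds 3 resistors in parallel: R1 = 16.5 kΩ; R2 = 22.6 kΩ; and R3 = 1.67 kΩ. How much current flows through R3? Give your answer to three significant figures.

I ≈ 11.0 mA

Conductances: ΣG = 1/16.5 + 1/22.6 + 1/1.67 = 0.7037 (1/kΩ).
Current divider: I(R3) = I_s · G_k/ΣG = 12.9 × (0.5988/0.7037) = 12.9 × 0.8510 = 10.98 mA.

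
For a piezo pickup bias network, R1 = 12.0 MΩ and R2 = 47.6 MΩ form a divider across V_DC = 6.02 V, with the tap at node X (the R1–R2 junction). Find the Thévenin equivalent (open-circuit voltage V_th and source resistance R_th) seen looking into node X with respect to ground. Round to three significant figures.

With X open, the divider is unloaded: V_th = 6.02 × 47.6/59.60 = 4.808 V.
Zeroing V_DC shorts the top of R1 to ground, so R_th = R1 ‖ R2 = 9.584 MΩ.

V_th ≈ 4.81 V, R_th ≈ 9.58 MΩ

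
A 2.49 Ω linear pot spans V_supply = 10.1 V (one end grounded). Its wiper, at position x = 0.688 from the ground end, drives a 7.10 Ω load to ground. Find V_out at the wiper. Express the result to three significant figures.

Lower segment x·R_p = 1.713 Ω; upper segment (1−x)·R_p = 0.7769 Ω.
(x·R_p) ‖ R_L = 1.380 Ω.
Then V_out = V_supply · 1.380/(0.7769 + 1.380) = 6.462 V.

V_out ≈ 6.46 V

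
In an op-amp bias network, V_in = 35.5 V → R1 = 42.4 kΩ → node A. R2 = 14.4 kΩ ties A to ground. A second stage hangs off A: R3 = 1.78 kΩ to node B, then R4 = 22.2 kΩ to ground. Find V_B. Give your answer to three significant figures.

V_B ≈ 5.75 V

Node A sees R2 in parallel with the series input of stage 2, R3 + R4 = 23.98 kΩ.
R2 ‖ (R3+R4) = 8.997 kΩ.
So V_A = 35.5 × 0.1751 = 6.214 V.
Then the unloaded second divider: V_B = V_A × R4/(R3+R4) = 6.214 × 0.9258 = 5.753 V.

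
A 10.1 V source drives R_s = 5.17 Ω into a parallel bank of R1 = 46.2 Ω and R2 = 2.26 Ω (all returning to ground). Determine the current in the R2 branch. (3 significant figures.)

Parallel bank: R_p = 1/(1/46.2 + 1/2.26) = 2.155 Ω.
Node voltage V_A = V_s · R_p/(R_s + R_p) = 10.1 × 0.2942 = 2.971 V.
I(R2) = V_A / R2 = 2.971/2.26 = 1.315 A.

I ≈ 1.31 A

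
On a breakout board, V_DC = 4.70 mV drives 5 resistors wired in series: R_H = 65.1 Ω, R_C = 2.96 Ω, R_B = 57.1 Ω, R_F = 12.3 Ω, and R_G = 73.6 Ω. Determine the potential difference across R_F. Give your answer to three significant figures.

V ≈ 0.274 mV

ΣR = 65.1 + 2.96 + 57.1 + 12.3 + 73.6 = 211.1 Ω.
V = V_DC · R/ΣR = 4.70 × 0.05828 = 0.2739 mV.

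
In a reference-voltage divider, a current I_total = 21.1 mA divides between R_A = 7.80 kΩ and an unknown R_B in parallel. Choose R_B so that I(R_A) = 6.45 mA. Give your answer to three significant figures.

R_B ≈ 3.43 kΩ

Two-branch current divider: I_A = I_total · R_B/(R_A + R_B).
With f = 0.3057, R_B = R_A · f/(1−f) = 7.80 × 0.4403 = 3.434 kΩ.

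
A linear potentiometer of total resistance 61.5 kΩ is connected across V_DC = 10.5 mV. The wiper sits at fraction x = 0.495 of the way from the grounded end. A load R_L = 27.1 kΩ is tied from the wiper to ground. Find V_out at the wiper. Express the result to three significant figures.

Split the track: R_lower = x·R_p = 30.44 kΩ, R_upper = (1−x)·R_p = 31.06 kΩ.
Lower segment in parallel with the load: 30.44 ‖ 27.1 = 14.34 kΩ.
Then V_out = V_DC · 14.34/(31.06 + 14.34) = 3.316 mV.

V_out ≈ 3.32 mV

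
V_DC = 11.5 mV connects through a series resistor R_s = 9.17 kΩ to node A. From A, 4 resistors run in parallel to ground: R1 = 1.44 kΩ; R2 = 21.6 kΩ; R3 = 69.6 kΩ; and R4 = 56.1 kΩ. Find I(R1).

I ≈ 0.987 µA

Equivalent of the parallel group: R_p = 1.294 kΩ.
Node voltage V_A = V_DC · R_p/(R_s + R_p) = 11.5 × 0.1236 = 1.422 mV.
I(R1) = V_A / R1 = 1.422/1.44 = 0.9874 µA.
(Equivalently: I_total = 1.099 µA, then current-divider fraction G_k/ΣG = 0.8985.)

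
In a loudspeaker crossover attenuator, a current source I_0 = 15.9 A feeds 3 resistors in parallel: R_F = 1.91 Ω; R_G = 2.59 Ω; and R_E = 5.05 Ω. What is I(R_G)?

Total conductance ΣG = 1/1.91 + 1/2.59 + 1/5.05 = 1.108 (units of 1/Ω).
By the current-divider rule, I = I_0 · G_k/ΣG = 15.9 × 0.3486 = 5.542 A.

I ≈ 5.54 A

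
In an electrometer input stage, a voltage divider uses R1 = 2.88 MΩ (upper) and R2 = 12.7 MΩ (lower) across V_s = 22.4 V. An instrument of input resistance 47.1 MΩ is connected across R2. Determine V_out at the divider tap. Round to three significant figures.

V_out ≈ 17.4 V

The load sits in parallel with R2, giving an effective lower resistance R2' = R2·R_L/(R2+R_L) = 10.00 MΩ.
Voltage divider with the loaded lower leg: V_out = 22.4 × 10.00/(2.88 + 10.00) = 22.4 × 0.7764 = 17.39 V.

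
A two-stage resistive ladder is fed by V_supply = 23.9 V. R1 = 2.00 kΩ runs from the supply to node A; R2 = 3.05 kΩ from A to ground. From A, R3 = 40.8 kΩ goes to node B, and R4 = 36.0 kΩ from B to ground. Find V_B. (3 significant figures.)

Node A sees R2 in parallel with the series input of stage 2, R3 + R4 = 76.80 kΩ.
Effective lower resistance at A: R2 ‖ 76.80 = 2.934 kΩ.
V_A = 23.9 × 2.934/(2.00 + 2.934) = 14.21 V.
Stage 2 is unloaded, so V_B = V_A · R4/(R3+R4) = 14.21 × 36.0/76.80 = 6.661 V.

V_B ≈ 6.66 V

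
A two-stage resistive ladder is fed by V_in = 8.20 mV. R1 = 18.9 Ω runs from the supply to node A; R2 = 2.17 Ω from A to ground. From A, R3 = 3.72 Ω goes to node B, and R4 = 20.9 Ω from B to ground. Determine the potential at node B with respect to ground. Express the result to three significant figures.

V_B ≈ 0.664 mV

Node A sees R2 in parallel with the series input of stage 2, R3 + R4 = 24.62 Ω.
Effective lower resistance at A: R2 ‖ 24.62 = 1.994 Ω.
So V_A = 8.20 × 0.09544 = 0.7826 mV.
Stage 2 is unloaded, so V_B = V_A · R4/(R3+R4) = 0.7826 × 20.9/24.62 = 0.6644 mV.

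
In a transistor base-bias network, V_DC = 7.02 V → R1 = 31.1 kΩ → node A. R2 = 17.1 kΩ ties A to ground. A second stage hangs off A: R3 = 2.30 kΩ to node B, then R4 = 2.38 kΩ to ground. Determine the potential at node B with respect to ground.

V_B ≈ 0.377 V

Node A sees R2 in parallel with the series input of stage 2, R3 + R4 = 4.680 kΩ.
R2 ‖ (R3+R4) = 3.674 kΩ.
First divider: V_A = V_DC · 3.674/(31.1 + 3.674) = 0.7418 V.
Stage 2 is unloaded, so V_B = V_A · R4/(R3+R4) = 0.7418 × 2.38/4.680 = 0.3772 V.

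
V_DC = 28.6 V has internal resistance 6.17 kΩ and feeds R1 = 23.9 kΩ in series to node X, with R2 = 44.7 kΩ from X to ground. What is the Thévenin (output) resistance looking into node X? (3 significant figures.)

R_th ≈ 18.0 kΩ

R1' = 6.17 + 23.9 = 30.07 kΩ (source resistance + R1).
Looking into X with the source shorted: R_th = R1'·R2/(R1'+R2) = 30.07 × 44.7/74.77 = 17.98 kΩ.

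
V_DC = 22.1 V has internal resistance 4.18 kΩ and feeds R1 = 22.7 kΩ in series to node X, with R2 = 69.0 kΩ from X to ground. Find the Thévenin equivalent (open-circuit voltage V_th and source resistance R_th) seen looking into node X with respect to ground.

V_th ≈ 15.9 V, R_th ≈ 19.3 kΩ

R1' = 4.18 + 22.7 = 26.88 kΩ (source resistance + R1).
V_th is the unloaded tap voltage: V_DC · R2/(R1'+R2) = 22.1 × 0.7196 = 15.90 V.
Looking into X with the source shorted: R_th = R1'·R2/(R1'+R2) = 26.88 × 69.0/95.88 = 19.34 kΩ.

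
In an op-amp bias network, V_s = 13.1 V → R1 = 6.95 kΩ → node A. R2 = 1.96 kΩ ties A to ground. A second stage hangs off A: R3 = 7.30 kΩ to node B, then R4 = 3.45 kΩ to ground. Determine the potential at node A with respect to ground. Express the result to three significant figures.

V_A ≈ 2.52 V

Node A sees R2 in parallel with the series input of stage 2, R3 + R4 = 10.75 kΩ.
R2 ‖ (R3+R4) = 1.658 kΩ.
First divider: V_A = V_s · 1.658/(6.95 + 1.658) = 2.523 V.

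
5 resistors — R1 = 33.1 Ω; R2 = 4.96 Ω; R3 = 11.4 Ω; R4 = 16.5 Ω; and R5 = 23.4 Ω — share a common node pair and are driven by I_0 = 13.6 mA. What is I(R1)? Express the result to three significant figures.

Conductances: ΣG = 1/33.1 + 1/4.96 + 1/11.4 + 1/16.5 + 1/23.4 = 0.4229 (1/Ω).
Current divider: I(R1) = I_0 · G_k/ΣG = 13.6 × (0.03021/0.4229) = 13.6 × 0.07144 = 0.9716 mA.

I ≈ 0.972 mA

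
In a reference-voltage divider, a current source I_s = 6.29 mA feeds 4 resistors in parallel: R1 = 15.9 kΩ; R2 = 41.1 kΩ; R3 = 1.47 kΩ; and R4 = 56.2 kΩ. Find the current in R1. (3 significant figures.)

I ≈ 0.504 mA

Total conductance ΣG = 1/15.9 + 1/41.1 + 1/1.47 + 1/56.2 = 0.7853 (units of 1/kΩ).
By the current-divider rule, I = I_s · G_k/ΣG = 6.29 × 0.08009 = 0.5038 mA.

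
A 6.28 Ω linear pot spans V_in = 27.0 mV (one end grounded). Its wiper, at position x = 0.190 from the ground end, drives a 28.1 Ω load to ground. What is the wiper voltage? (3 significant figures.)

V_out ≈ 4.96 mV

Lower segment x·R_p = 1.193 Ω; upper segment (1−x)·R_p = 5.087 Ω.
(x·R_p) ‖ R_L = 1.145 Ω.
V_out = 27.0 × 1.145/(5.087 + 1.145) = 4.959 mV.
(Unloaded: V_out = x·V_in = 5.13 mV.)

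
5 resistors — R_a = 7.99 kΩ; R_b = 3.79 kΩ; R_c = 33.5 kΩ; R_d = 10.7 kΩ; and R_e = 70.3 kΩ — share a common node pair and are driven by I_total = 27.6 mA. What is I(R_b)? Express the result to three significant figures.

I ≈ 13.8 mA

ΣG = 1/7.99 + 1/3.79 + 1/33.5 + 1/10.7 + 1/70.3 = 0.5265.
R_b takes the fraction G_k/ΣG = 0.2639/0.5265 = 0.5011, so I = 27.6 × 0.5011 = 13.83 mA.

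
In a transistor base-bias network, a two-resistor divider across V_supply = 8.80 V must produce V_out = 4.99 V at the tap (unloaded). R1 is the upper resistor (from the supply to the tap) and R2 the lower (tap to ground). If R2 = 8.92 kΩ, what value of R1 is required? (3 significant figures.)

V_out/V_supply = R2/(R1+R2) = 0.5670.
So R1 = R2 · (V_supply/V_out − 1) = 8.92 × (8.80/4.99 − 1) = 8.92 × 0.7635 = 6.811 kΩ.

R1 ≈ 6.81 kΩ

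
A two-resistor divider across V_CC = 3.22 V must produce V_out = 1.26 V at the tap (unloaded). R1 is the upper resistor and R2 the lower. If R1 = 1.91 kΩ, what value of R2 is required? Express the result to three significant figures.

Required fraction k = V_out/V_CC = 0.3913.
So R2 = R1 · V_out/(V_CC − V_out) = 1.91 × 1.26/(3.22 − 1.26) = 1.91 × 0.6429 = 1.228 kΩ.

R2 ≈ 1.23 kΩ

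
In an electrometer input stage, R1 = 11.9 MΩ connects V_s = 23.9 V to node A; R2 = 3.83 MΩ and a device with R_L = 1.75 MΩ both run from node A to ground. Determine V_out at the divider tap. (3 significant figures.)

The load sits in parallel with R2, giving an effective lower resistance R2' = R2·R_L/(R2+R_L) = 1.201 MΩ.
Now apply the divider: V_out = 23.9 × 0.09168 = 2.191 V.

V_out ≈ 2.19 V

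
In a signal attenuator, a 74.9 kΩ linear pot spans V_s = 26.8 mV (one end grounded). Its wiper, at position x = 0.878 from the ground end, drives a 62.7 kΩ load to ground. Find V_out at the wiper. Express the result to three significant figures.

Lower segment x·R_p = 65.76 kΩ; upper segment (1−x)·R_p = 9.138 kΩ.
R_L loads the lower segment: effective lower R = 32.10 kΩ.
Then V_out = V_s · 32.10/(9.138 + 32.10) = 20.86 mV.
(Unloaded: V_out = x·V_s = 23.5 mV.)

V_out ≈ 20.9 mV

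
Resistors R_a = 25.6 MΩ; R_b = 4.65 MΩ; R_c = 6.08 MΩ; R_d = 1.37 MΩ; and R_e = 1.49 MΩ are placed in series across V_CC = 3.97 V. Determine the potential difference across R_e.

Total series resistance ΣR = 25.6 + 4.65 + 6.08 + 1.37 + 1.49 = 39.19 MΩ.
By the voltage-divider rule, V = 3.97 × 1.490/39.19 = 0.1509 V.

V ≈ 0.151 V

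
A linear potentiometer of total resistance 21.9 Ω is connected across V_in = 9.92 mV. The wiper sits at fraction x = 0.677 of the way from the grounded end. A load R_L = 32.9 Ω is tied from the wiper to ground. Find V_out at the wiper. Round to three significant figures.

V_out ≈ 5.86 mV

The pot divides into 7.074 Ω above the wiper and 14.83 Ω below.
Lower segment in parallel with the load: 14.83 ‖ 32.9 = 10.22 Ω.
Then V_out = V_in · 10.22/(7.074 + 10.22) = 5.862 mV.
(Unloaded: V_out = x·V_in = 6.72 mV.)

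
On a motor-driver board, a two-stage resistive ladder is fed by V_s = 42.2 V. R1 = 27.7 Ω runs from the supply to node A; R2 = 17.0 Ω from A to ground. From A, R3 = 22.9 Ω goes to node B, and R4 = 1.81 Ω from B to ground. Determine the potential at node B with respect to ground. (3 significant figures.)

V_B ≈ 0.824 V

The second stage (R3 + R4 = 24.71 Ω) loads node A in parallel with R2.
R2 ‖ (R3+R4) = 10.07 Ω.
First divider: V_A = V_s · 10.07/(27.7 + 10.07) = 11.25 V.
Then the unloaded second divider: V_B = V_A × R4/(R3+R4) = 11.25 × 0.07325 = 0.8242 V.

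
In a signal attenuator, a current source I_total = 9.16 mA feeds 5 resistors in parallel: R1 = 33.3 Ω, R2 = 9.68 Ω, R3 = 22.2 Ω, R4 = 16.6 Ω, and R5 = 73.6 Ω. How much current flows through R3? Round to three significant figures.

I ≈ 1.64 mA

Conductances: ΣG = 1/33.3 + 1/9.68 + 1/22.2 + 1/16.6 + 1/73.6 = 0.2522 (1/Ω).
Current divider: I(R3) = I_total · G_k/ΣG = 9.16 × (0.04505/0.2522) = 9.16 × 0.1786 = 1.636 mA.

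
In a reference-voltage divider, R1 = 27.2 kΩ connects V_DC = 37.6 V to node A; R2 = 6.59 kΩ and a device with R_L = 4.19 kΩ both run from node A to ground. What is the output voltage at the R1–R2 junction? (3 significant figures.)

R2 ‖ R_L = (6.59 × 4.19)/(6.59 + 4.19) = 2.561 kΩ.
Voltage divider with the loaded lower leg: V_out = 37.6 × 2.561/(27.2 + 2.561) = 37.6 × 0.08607 = 3.236 V.
(Unloaded it would be 7.33 V; the load pulls it down.)

V_out ≈ 3.24 V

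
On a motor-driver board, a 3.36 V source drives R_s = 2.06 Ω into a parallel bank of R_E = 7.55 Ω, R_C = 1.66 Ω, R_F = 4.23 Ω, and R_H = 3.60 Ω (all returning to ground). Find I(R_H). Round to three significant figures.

I ≈ 0.261 A

Equivalent of the parallel group: R_p = 0.8006 Ω.
V_A = 3.36 × 0.8006/2.861 = 0.9404 V.
I(R_H) = V_A / R_H = 0.9404/3.60 = 0.2612 A.
(Equivalently: I_total = 1.175 A, then current-divider fraction G_k/ΣG = 0.2224.)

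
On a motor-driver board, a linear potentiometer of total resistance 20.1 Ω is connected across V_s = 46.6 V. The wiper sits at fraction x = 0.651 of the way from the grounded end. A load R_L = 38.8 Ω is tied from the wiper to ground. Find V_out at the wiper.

Split the track: R_lower = x·R_p = 13.09 Ω, R_upper = (1−x)·R_p = 7.015 Ω.
(x·R_p) ‖ R_L = 9.785 Ω.
Then V_out = V_s · 9.785/(7.015 + 9.785) = 27.14 V.
(Unloaded: V_out = x·V_s = 30.3 V.)

V_out ≈ 27.1 V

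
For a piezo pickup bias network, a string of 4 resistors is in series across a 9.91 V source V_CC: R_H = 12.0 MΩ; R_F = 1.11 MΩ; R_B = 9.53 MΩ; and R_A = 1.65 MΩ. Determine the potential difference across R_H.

V ≈ 4.90 V

Series total: ΣR = 12.0 + 1.11 + 9.53 + 1.65 = 24.29 MΩ.
Voltage divider: V = V_CC · (12.00 / 24.29) = 9.91 × 0.4940 = 4.896 V.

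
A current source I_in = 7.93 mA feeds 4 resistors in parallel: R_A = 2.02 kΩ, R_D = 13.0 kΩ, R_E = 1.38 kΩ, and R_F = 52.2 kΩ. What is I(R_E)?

I ≈ 4.37 mA

Total conductance ΣG = 1/2.02 + 1/13.0 + 1/1.38 + 1/52.2 = 1.316 (units of 1/kΩ).
R_E takes the fraction G_k/ΣG = 0.7246/1.316 = 0.5507, so I = 7.93 × 0.5507 = 4.367 mA.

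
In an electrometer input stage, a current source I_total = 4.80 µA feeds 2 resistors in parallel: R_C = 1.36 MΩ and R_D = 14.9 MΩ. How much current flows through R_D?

Two-branch current divider: I_k = I_total · R_other/(R_1 + R_2).
So I = 4.80 × 1.36/16.26 = 0.4015 µA.

I ≈ 0.401 µA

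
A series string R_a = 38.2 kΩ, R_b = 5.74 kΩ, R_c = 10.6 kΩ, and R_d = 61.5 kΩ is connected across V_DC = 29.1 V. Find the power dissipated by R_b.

ΣR = 116.0 kΩ → I = 29.1/116.0 = 0.2508 mA.
P(R_b) = I²·R_b = (0.2508)² × 5.74 = 0.3610 mW.

P ≈ 0.361 mW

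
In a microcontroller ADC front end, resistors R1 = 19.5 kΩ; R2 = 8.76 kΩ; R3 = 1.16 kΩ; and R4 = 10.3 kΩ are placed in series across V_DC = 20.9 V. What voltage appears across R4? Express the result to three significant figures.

V ≈ 5.42 V

ΣR = 19.5 + 8.76 + 1.16 + 10.3 = 39.72 kΩ.
V = V_DC · R/ΣR = 20.9 × 0.2593 = 5.420 V.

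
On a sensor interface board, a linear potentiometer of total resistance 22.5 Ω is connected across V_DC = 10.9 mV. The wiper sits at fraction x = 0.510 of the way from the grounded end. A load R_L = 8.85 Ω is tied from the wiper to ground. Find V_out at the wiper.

Lower segment x·R_p = 11.47 Ω; upper segment (1−x)·R_p = 11.03 Ω.
(x·R_p) ‖ R_L = 4.996 Ω.
V_out = 10.9 × 4.996/(11.03 + 4.996) = 3.399 mV.

V_out ≈ 3.40 mV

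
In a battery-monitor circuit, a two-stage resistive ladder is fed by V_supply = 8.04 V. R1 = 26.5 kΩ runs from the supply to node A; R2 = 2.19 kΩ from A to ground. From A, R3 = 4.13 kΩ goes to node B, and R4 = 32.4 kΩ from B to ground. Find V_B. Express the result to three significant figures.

V_B ≈ 0.516 V

The second stage (R3 + R4 = 36.53 kΩ) loads node A in parallel with R2.
Effective lower resistance at A: R2 ‖ 36.53 = 2.066 kΩ.
V_A = 8.04 × 2.066/(26.5 + 2.066) = 0.5815 V.
V_B = V_A × 0.8869 = 0.5158 V.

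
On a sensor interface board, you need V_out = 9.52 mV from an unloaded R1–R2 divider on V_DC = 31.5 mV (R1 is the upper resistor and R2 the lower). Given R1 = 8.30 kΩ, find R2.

R2 ≈ 3.59 kΩ

Required fraction k = V_out/V_DC = 0.3022.
R2 = R1 · 0.3022/(1 − 0.3022) = 3.595 kΩ.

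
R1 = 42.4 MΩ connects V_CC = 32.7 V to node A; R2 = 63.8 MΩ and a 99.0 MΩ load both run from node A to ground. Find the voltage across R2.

V_out ≈ 15.6 V

The load sits in parallel with R2, giving an effective lower resistance R2' = R2·R_L/(R2+R_L) = 38.80 MΩ.
Voltage divider with the loaded lower leg: V_out = 32.7 × 38.80/(42.4 + 38.80) = 32.7 × 0.4778 = 15.62 V.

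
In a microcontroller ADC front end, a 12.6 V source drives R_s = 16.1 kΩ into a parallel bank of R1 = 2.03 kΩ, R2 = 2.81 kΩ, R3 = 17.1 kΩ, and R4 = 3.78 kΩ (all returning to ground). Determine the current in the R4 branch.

I ≈ 0.168 mA

Parallel bank: R_p = 1/(1/2.03 + 1/2.81 + 1/17.1 + 1/3.78) = 0.8536 kΩ.
V_A = 12.6 × 0.8536/16.95 = 0.6344 V.
Branch current I = V_A/R4 = 0.6344/3.78 = 0.1678 mA.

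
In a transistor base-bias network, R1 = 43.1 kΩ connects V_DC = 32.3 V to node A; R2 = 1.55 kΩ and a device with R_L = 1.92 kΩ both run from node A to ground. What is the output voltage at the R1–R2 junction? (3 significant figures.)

First combine the lower leg with the load: R2 ‖ R_L = 0.8576 kΩ.
Voltage divider with the loaded lower leg: V_out = 32.3 × 0.8576/(43.1 + 0.8576) = 32.3 × 0.01951 = 0.6302 V.
(Unloaded it would be 1.12 V; the load pulls it down.)

V_out ≈ 0.630 V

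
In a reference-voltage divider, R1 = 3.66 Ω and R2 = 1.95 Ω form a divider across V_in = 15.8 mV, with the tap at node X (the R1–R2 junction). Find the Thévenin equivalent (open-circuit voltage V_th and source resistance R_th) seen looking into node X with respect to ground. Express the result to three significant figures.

V_th is the unloaded tap voltage: V_in · R2/(R1+R2) = 15.8 × 0.3476 = 5.492 mV.
Zeroing V_in shorts the top of R1 to ground, so R_th = R1 ‖ R2 = 1.272 Ω.

V_th ≈ 5.49 mV, R_th ≈ 1.27 Ω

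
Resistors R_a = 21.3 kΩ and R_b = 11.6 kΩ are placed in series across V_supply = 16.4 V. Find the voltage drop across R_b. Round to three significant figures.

Total series resistance ΣR = 21.3 + 11.6 = 32.90 kΩ.
V = V_supply · R/ΣR = 16.4 × 0.3526 = 5.782 V.

V ≈ 5.78 V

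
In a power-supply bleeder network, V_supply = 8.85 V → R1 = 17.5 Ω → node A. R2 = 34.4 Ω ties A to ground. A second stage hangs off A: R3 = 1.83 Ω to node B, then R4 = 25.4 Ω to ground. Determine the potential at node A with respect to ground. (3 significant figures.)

V_A ≈ 4.11 V

The second stage (R3 + R4 = 27.23 Ω) loads node A in parallel with R2.
R2 ‖ (R3+R4) = 15.20 Ω.
V_A = 8.85 × 15.20/(17.5 + 15.20) = 4.114 V.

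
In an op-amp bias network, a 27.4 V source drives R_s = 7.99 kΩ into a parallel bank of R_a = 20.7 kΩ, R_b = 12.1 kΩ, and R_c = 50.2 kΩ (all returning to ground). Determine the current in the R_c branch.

Equivalent of the parallel group: R_p = 6.628 kΩ.
V_A by voltage divider: V_A = 27.4 × 6.628/(7.99 + 6.628) = 12.42 V.
I(R_c) = V_A / R_c = 12.42/50.2 = 0.2475 mA.
(Check via current divider: I_total = 1.874 mA; share G_k/ΣG = 0.1320 → same result.)

I ≈ 0.247 mA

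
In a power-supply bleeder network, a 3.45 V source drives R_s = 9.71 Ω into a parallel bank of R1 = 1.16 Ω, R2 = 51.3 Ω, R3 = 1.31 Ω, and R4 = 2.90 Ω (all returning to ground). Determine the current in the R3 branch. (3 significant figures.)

Equivalent of the parallel group: R_p = 0.5026 Ω.
V_A by voltage divider: V_A = 3.45 × 0.5026/(9.71 + 0.5026) = 0.1698 V.
I(R3) = V_A / R3 = 0.1698/1.31 = 0.1296 A.
(Equivalently: I_total = 0.3378 A, then current-divider fraction G_k/ΣG = 0.3836.)

I ≈ 0.130 A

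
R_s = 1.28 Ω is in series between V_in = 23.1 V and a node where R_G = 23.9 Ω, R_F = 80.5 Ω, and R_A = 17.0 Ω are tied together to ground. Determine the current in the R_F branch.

I ≈ 0.251 A

Combine the parallel branches: R_p = (1/23.9 + 1/80.5 + 1/17.0)⁻¹ = 8.843 Ω.
V_A = 23.1 × 8.843/10.12 = 20.18 V.
I(R_F) = V_A / R_F = 20.18/80.5 = 0.2507 A.
(Equivalently: I_total = 2.282 A, then current-divider fraction G_k/ΣG = 0.1098.)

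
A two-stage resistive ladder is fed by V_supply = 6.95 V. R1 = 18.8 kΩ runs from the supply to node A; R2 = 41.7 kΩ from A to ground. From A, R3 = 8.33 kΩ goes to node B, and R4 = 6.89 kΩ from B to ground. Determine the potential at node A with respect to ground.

Looking into the second stage from A: R3 + R4 = 15.22 kΩ appears in parallel with R2.
R2 ‖ (R3+R4) = 11.15 kΩ.
So V_A = 6.95 × 0.3723 = 2.587 V.

V_A ≈ 2.59 V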